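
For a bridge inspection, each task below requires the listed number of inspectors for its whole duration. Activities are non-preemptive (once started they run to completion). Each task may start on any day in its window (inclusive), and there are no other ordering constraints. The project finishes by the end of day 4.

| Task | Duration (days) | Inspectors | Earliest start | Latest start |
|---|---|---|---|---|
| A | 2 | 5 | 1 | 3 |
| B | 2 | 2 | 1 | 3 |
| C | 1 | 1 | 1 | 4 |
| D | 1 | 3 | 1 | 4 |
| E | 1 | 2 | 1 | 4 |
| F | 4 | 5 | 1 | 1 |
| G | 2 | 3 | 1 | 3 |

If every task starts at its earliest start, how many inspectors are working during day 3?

At early start, day 3 has: F.
Demand: 5 = 5.

5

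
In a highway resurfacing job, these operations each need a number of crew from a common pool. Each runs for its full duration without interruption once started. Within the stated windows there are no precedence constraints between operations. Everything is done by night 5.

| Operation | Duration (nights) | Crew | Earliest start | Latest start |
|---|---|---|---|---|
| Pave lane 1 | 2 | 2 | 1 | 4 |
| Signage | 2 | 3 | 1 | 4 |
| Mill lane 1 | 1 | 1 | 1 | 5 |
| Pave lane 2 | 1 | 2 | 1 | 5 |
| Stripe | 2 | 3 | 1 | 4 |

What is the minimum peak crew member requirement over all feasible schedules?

5

Early-start (Pave lane 1@1, Signage@1, Mill lane 1@1, Pave lane 2@1, Stripe@1) gives peak 11: n1:11  n2:8  n3:0  n4:0  n5:0.
Shift Mill lane 1→3, Pave lane 2→3, Stripe→4.
Schedule Pave lane 1@1, Signage@1, Mill lane 1@3, Pave lane 2@3, Stripe@4: n1:5  n2:5  n3:3  n4:3  n5:3 — peak 5.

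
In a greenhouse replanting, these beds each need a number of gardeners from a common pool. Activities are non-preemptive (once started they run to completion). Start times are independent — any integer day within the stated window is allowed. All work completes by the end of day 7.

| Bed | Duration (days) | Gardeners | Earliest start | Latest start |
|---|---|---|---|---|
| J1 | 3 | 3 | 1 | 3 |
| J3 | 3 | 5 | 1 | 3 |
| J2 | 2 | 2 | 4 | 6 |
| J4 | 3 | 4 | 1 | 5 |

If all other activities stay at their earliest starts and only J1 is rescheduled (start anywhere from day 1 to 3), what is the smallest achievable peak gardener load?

12

J1@1: d1:12  d2:12  d3:12  d4:2  d5:2  d6:0  d7:0 → peak 12
J1@2: d1:9  d2:12  d3:12  d4:5  d5:2  d6:0  d7:0 → peak 12
J1@3: d1:9  d2:9  d3:12  d4:5  d5:5  d6:0  d7:0 → peak 12
Best is J1@1, peak 12.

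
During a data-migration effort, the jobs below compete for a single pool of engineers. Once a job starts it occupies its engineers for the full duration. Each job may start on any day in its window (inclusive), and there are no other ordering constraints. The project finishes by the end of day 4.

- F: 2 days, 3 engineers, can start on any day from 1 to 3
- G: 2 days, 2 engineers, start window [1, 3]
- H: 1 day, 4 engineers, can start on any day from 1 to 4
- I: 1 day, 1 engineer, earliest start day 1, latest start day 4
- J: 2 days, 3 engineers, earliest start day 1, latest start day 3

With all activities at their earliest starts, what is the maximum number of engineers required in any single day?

Early-start schedule: F@1, G@1, H@1, I@1, J@1.
Load per day: day 1: 13, day 2: 8, day 3: 0, day 4: 0.
Peak is 13.

13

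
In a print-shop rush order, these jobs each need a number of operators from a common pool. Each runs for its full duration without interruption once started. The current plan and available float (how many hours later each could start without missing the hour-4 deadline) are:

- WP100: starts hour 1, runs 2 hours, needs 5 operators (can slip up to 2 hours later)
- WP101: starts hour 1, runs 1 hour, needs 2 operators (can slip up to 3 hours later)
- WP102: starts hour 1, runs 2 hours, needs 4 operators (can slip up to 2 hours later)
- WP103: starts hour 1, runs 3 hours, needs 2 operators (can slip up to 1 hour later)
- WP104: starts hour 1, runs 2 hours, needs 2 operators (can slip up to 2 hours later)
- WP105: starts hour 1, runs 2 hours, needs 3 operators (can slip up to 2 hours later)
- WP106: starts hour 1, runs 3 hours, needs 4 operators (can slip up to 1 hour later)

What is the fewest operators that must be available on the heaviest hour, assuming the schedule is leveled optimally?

13

Early-start (WP100@1, WP101@1, WP102@1, WP103@1, WP104@1, WP105@1, WP106@1) gives peak 22: h1:22  h2:20  h3:6  h4:0.
Shift WP102→3, WP105→3, WP106→2.
Schedule WP100@1, WP101@1, WP102@3, WP103@1, WP104@1, WP105@3, WP106@2: h1:11  h2:13  h3:13  h4:11 — peak 13.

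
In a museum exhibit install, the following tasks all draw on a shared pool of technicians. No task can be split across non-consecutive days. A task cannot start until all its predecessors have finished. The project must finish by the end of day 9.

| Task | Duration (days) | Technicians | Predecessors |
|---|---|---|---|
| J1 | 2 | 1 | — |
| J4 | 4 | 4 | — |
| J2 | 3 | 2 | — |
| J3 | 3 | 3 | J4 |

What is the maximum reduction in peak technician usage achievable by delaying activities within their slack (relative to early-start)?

Early-start peak: d1:7  d2:7  d3:6  d4:4  d5:3  d6:3  d7:3  d8:0  d9:0 ⇒ 7.
Leveled (J1@1, J4@1, J2@5, J3@5): d1:5  d2:5  d3:4  d4:4  d5:5  d6:5  d7:5  d8:0  d9:0 ⇒ 5.
Reduction 7 − 5 = 2.

2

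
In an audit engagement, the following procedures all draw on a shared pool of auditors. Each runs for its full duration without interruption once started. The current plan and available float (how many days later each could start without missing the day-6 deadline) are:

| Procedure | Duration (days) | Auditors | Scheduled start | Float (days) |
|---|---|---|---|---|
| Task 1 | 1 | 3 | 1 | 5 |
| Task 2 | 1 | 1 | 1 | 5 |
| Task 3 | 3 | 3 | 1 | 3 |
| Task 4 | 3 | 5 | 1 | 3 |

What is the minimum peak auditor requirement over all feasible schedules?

Early-start (Task 1@1, Task 2@1, Task 3@1, Task 4@1) gives peak 12: d1:12  d2:8  d3:8  d4:0  d5:0  d6:0.
Shift Task 2→2, Task 4→4.
Schedule Task 1@1, Task 2@2, Task 3@1, Task 4@4: d1:6  d2:4  d3:3  d4:5  d5:5  d6:5 — peak 6.

6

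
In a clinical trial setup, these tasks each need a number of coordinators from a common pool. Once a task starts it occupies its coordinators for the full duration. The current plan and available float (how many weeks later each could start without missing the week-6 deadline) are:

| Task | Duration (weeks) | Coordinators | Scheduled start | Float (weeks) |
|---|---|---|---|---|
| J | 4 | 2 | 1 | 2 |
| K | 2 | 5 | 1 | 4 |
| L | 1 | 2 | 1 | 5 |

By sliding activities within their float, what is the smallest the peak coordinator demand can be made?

5

Early-start (J@1, K@1, L@1) gives peak 9: w1:9  w2:7  w3:2  w4:2  w5:0  w6:0.
Shift K→5.
Schedule J@1, K@5, L@1: w1:4  w2:2  w3:2  w4:2  w5:5  w6:5 — peak 5.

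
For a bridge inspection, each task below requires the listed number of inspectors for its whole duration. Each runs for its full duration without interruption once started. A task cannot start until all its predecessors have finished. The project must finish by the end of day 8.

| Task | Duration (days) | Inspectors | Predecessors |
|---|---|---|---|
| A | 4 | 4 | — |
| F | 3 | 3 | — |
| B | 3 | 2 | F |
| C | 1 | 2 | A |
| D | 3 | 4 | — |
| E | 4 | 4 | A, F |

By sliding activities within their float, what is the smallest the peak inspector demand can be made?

10

Early-start (A@1, F@1, B@4, C@5, D@1, E@5) gives peak 11: d1:11  d2:11  d3:11  d4:6  d5:8  d6:6  d7:4  d8:4.
Shift D→6.
Schedule A@1, F@1, B@4, C@5, D@6, E@5: d1:7  d2:7  d3:7  d4:6  d5:8  d6:10  d7:8  d8:8 — peak 10.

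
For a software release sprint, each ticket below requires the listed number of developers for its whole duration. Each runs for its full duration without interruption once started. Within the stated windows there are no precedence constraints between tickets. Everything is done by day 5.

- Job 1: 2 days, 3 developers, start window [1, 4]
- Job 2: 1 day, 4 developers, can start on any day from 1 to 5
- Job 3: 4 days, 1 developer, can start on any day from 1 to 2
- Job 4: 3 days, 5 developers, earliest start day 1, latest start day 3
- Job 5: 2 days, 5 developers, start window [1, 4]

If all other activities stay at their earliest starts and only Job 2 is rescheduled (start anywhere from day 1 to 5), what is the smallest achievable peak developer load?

Job 2@1: d1:18  d2:14  d3:6  d4:1  d5:0 → peak 18
Job 2@2: d1:14  d2:18  d3:6  d4:1  d5:0 → peak 18
Job 2@3: d1:14  d2:14  d3:10  d4:1  d5:0 → peak 14
Job 2@4: d1:14  d2:14  d3:6  d4:5  d5:0 → peak 14
Job 2@5: d1:14  d2:14  d3:6  d4:1  d5:4 → peak 14
Best is Job 2@3, peak 14.

14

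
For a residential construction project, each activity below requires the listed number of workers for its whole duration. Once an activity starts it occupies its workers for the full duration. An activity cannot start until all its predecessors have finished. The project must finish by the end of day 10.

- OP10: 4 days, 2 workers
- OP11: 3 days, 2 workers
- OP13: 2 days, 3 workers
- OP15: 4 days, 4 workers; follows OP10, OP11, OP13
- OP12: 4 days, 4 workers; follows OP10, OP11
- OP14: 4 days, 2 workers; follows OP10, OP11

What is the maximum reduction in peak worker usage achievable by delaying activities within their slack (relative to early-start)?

0

Early-start peak: d1:7  d2:7  d3:4  d4:2  d5:10  d6:10  d7:10  d8:10  d9:0  d10:0 ⇒ 10.
Leveled (OP10@1, OP11@1, OP13@1, OP15@5, OP12@5, OP14@5): d1:7  d2:7  d3:4  d4:2  d5:10  d6:10  d7:10  d8:10  d9:0  d10:0 ⇒ 10.
Reduction 10 − 10 = 0.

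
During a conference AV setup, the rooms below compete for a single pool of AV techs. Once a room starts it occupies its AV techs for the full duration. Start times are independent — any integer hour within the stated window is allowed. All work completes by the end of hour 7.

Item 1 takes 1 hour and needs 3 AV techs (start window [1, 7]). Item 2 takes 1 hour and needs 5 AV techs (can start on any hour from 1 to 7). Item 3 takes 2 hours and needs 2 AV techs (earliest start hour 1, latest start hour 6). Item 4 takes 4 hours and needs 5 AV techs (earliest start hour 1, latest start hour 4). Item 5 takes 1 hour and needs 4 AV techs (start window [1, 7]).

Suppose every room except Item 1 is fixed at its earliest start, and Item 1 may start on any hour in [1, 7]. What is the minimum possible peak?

16

Item 1@1: h1:19  h2:7  h3:5  h4:5  h5:0  h6:0  h7:0 → peak 19
Item 1@2: h1:16  h2:10  h3:5  h4:5  h5:0  h6:0  h7:0 → peak 16
Item 1@3: h1:16  h2:7  h3:8  h4:5  h5:0  h6:0  h7:0 → peak 16
Item 1@4: h1:16  h2:7  h3:5  h4:8  h5:0  h6:0  h7:0 → peak 16
Item 1@5: h1:16  h2:7  h3:5  h4:5  h5:3  h6:0  h7:0 → peak 16
Item 1@6: h1:16  h2:7  h3:5  h4:5  h5:0  h6:3  h7:0 → peak 16
Item 1@7: h1:16  h2:7  h3:5  h4:5  h5:0  h6:0  h7:3 → peak 16
Best is Item 1@2, peak 16.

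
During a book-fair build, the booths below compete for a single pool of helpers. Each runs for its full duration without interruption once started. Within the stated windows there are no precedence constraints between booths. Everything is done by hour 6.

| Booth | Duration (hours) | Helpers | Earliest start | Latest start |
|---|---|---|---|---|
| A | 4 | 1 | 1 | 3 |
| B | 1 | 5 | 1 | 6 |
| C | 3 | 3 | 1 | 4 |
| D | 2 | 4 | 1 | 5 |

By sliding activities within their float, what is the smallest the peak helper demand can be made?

Early-start (A@1, B@1, C@1, D@1) gives peak 13: h1:13  h2:8  h3:4  h4:1  h5:0  h6:0.
Shift B→6, D→4.
Schedule A@1, B@6, C@1, D@4: h1:4  h2:4  h3:4  h4:5  h5:4  h6:5 — peak 5.
Total helper-hours = 26 over 6 hours ⇒ peak ≥ ⌈26/6⌉ = 5, so 5 is optimal.

5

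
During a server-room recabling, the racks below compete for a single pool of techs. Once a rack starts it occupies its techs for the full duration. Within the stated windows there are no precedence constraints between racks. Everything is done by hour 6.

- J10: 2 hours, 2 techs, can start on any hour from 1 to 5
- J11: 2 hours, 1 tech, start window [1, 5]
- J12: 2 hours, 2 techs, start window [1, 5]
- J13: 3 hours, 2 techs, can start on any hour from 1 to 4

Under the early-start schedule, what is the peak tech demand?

7

Early-start schedule: J10@1, J11@1, J12@1, J13@1.
Load per hour: hour 1: 7, hour 2: 7, hour 3: 2, hour 4: 0, hour 5: 0, hour 6: 0.
Peak is 7.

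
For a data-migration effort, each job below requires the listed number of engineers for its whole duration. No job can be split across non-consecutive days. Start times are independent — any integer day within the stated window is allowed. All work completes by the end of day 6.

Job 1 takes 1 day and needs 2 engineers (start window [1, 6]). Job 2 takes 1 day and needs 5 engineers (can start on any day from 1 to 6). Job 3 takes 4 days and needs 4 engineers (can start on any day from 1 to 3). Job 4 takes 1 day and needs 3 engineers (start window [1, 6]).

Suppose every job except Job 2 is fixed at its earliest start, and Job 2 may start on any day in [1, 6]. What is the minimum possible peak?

9

Job 2@1: d1:14  d2:4  d3:4  d4:4  d5:0  d6:0 → peak 14
Job 2@2: d1:9  d2:9  d3:4  d4:4  d5:0  d6:0 → peak 9
Job 2@3: d1:9  d2:4  d3:9  d4:4  d5:0  d6:0 → peak 9
Job 2@4: d1:9  d2:4  d3:4  d4:9  d5:0  d6:0 → peak 9
Job 2@5: d1:9  d2:4  d3:4  d4:4  d5:5  d6:0 → peak 9
Job 2@6: d1:9  d2:4  d3:4  d4:4  d5:0  d6:5 → peak 9
Best is Job 2@2, peak 9.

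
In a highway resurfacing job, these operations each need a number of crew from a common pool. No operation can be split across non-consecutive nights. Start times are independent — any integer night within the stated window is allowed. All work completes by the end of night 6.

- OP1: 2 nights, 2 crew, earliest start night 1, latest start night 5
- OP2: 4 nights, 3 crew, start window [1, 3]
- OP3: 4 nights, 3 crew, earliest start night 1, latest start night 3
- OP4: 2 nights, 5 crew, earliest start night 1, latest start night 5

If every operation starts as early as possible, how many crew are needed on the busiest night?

13

Early-start schedule: OP1@1, OP2@1, OP3@1, OP4@1.
Load per night: night 1: 13, night 2: 13, night 3: 6, night 4: 6, night 5: 0, night 6: 0.
Peak is 13.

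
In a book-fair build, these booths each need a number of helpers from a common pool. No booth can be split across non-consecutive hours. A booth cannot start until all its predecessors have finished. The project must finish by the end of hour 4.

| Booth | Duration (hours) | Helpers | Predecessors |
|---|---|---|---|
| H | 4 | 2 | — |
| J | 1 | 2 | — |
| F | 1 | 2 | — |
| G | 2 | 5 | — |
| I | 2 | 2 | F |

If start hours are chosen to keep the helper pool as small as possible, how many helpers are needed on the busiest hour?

Early-start (H@1, J@1, F@1, G@1, I@2) gives peak 11: h1:11  h2:9  h3:4  h4:2.
Shift G→2.
Schedule H@1, J@1, F@1, G@2, I@2: h1:6  h2:9  h3:9  h4:2 — peak 9.

9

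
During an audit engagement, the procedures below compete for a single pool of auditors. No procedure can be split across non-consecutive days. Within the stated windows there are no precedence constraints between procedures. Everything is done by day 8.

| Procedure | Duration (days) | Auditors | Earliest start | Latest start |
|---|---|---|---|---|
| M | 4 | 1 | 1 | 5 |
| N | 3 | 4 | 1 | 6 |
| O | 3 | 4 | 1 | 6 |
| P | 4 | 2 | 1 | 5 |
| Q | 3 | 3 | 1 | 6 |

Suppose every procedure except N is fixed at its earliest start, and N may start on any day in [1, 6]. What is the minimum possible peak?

10

N@1: d1:14  d2:14  d3:14  d4:3  d5:0  d6:0  d7:0  d8:0 → peak 14
N@2: d1:10  d2:14  d3:14  d4:7  d5:0  d6:0  d7:0  d8:0 → peak 14
N@3: d1:10  d2:10  d3:14  d4:7  d5:4  d6:0  d7:0  d8:0 → peak 14
N@4: d1:10  d2:10  d3:10  d4:7  d5:4  d6:4  d7:0  d8:0 → peak 10
N@5: d1:10  d2:10  d3:10  d4:3  d5:4  d6:4  d7:4  d8:0 → peak 10
N@6: d1:10  d2:10  d3:10  d4:3  d5:0  d6:4  d7:4  d8:4 → peak 10
Best is N@4, peak 10.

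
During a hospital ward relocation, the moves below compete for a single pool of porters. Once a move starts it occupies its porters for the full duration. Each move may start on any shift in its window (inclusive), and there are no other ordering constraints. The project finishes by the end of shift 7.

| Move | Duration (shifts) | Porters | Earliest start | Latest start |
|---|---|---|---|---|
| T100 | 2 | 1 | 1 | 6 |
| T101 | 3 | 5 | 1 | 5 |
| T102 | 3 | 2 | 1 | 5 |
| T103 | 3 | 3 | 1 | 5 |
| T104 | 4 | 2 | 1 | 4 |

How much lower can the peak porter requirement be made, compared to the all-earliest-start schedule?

Early-start peak: s1:13  s2:13  s3:12  s4:2  s5:0  s6:0  s7:0 ⇒ 13.
Leveled (T100@1, T101@1, T102@3, T103@4, T104@4): s1:6  s2:6  s3:7  s4:7  s5:7  s6:5  s7:2 ⇒ 7.
Reduction 13 − 7 = 6.

6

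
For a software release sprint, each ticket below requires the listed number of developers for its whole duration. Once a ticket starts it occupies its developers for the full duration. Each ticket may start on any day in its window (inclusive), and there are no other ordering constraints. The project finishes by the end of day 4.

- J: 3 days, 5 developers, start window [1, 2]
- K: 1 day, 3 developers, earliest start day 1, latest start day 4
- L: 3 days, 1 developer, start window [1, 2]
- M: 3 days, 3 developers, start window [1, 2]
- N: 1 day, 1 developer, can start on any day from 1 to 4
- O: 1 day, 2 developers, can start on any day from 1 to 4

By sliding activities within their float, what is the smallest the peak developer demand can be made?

9

Early-start (J@1, K@1, L@1, M@1, N@1, O@1) gives peak 15: d1:15  d2:9  d3:9  d4:0.
Shift M→2, N→4, O→4.
Schedule J@1, K@1, L@1, M@2, N@4, O@4: d1:9  d2:9  d3:9  d4:6 — peak 9.
Total developer-days = 33 over 4 days ⇒ peak ≥ ⌈33/4⌉ = 9, so 9 is optimal.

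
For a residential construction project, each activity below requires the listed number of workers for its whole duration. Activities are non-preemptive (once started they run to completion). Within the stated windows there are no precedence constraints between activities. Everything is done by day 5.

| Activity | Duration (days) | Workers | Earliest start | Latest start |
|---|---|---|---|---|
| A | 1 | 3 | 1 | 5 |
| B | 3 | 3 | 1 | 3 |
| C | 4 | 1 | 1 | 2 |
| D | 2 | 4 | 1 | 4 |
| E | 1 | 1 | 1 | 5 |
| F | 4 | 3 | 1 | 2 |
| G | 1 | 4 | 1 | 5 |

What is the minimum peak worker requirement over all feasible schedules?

Early-start (A@1, B@1, C@1, D@1, E@1, F@1, G@1) gives peak 19: d1:19  d2:11  d3:7  d4:4  d5:0.
Shift C→2, D→4, E→2, G→5.
Schedule A@1, B@1, C@2, D@4, E@2, F@1, G@5: d1:9  d2:8  d3:7  d4:8  d5:9 — peak 9.
Total worker-days = 41 over 5 days ⇒ peak ≥ ⌈41/5⌉ = 9, so 9 is optimal.

9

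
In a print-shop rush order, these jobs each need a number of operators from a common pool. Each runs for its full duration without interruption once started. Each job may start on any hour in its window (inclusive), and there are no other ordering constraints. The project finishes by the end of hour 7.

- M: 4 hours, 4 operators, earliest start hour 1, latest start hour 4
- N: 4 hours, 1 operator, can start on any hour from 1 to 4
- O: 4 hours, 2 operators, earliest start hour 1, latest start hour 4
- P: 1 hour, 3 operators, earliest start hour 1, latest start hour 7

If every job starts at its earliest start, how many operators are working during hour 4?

At early start, hour 4 has: M, N, O.
Demand: 4 + 1 + 2 = 7.

7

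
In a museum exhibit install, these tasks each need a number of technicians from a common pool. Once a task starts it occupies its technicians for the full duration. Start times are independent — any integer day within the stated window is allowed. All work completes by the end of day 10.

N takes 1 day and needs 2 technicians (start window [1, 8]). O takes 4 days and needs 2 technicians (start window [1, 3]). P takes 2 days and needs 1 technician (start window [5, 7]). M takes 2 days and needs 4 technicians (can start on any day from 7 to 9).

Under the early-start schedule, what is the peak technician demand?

Early-start schedule: N@1, O@1, P@5, M@7.
Load per day: day 1: 4, day 2: 2, day 3: 2, day 4: 2, day 5: 1, day 6: 1, day 7: 4, day 8: 4, day 9: 0, day 10: 0.
Peak is 4.

4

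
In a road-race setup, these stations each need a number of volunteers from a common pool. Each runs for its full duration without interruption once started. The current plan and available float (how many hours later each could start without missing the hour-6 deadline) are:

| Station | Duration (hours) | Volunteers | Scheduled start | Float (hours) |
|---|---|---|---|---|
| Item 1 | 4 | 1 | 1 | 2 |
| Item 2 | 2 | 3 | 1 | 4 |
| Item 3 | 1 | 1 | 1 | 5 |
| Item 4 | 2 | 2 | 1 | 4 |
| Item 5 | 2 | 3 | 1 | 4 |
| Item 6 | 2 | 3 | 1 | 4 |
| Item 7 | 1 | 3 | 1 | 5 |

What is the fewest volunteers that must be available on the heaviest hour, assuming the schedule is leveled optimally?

6

Early-start (Item 1@1, Item 2@1, Item 3@1, Item 4@1, Item 5@1, Item 6@1, Item 7@1) gives peak 16: h1:16  h2:12  h3:1  h4:1  h5:0  h6:0.
Shift Item 4→2, Item 5→3, Item 6→5, Item 7→5.
Schedule Item 1@1, Item 2@1, Item 3@1, Item 4@2, Item 5@3, Item 6@5, Item 7@5: h1:5  h2:6  h3:6  h4:4  h5:6  h6:3 — peak 6.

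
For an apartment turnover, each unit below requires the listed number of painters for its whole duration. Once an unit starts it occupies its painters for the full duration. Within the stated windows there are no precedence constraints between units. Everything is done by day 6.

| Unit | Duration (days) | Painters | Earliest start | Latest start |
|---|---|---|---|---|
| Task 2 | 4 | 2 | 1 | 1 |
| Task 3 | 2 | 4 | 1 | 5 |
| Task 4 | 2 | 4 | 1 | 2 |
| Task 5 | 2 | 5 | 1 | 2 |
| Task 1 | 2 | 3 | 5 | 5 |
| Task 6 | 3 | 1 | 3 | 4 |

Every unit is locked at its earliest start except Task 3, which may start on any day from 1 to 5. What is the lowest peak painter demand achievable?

11

Task 3@1: d1:15  d2:15  d3:3  d4:3  d5:4  d6:3 → peak 15
Task 3@2: d1:11  d2:15  d3:7  d4:3  d5:4  d6:3 → peak 15
Task 3@3: d1:11  d2:11  d3:7  d4:7  d5:4  d6:3 → peak 11
Task 3@4: d1:11  d2:11  d3:3  d4:7  d5:8  d6:3 → peak 11
Task 3@5: d1:11  d2:11  d3:3  d4:3  d5:8  d6:7 → peak 11
Best is Task 3@3, peak 11.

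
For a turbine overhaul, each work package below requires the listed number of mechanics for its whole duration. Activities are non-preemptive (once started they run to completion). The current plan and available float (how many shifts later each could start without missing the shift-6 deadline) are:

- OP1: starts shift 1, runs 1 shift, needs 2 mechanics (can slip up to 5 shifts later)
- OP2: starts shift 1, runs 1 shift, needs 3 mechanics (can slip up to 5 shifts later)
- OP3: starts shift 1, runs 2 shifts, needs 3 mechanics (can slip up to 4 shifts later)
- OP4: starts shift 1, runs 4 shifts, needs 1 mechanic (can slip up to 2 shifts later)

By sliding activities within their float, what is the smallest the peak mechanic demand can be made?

4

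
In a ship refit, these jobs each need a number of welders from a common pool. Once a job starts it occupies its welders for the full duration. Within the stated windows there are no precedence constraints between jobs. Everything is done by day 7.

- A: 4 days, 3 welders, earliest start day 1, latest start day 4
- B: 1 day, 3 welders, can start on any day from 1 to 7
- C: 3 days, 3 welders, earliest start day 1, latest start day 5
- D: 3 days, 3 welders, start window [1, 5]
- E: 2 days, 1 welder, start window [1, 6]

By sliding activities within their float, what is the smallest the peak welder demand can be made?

6

Early-start (A@1, B@1, C@1, D@1, E@1) gives peak 13: d1:13  d2:10  d3:9  d4:3  d5:0  d6:0  d7:0.
Shift C→2, D→5, E→5.
Schedule A@1, B@1, C@2, D@5, E@5: d1:6  d2:6  d3:6  d4:6  d5:4  d6:4  d7:3 — peak 6.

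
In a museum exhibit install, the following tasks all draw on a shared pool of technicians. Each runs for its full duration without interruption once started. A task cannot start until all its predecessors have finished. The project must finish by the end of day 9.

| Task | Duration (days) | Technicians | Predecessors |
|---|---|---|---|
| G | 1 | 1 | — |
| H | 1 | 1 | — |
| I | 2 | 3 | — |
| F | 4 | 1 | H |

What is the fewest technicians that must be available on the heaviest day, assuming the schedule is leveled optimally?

3

Early-start (G@1, H@1, I@1, F@2) gives peak 5: d1:5  d2:4  d3:1  d4:1  d5:1  d6:0  d7:0  d8:0  d9:0.
Shift I→2, F→4.
Schedule G@1, H@1, I@2, F@4: d1:2  d2:3  d3:3  d4:1  d5:1  d6:1  d7:1  d8:0  d9:0 — peak 3.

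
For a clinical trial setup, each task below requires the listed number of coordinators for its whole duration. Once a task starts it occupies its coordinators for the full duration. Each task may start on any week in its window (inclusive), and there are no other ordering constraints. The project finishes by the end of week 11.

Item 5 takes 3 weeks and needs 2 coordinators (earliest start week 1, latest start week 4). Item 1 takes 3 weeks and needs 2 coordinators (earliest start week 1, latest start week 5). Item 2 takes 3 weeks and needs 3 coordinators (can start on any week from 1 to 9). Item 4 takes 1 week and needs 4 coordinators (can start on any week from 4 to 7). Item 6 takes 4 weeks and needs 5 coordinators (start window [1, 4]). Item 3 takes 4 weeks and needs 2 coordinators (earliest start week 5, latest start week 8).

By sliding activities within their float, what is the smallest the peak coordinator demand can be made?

Early-start (Item 5@1, Item 1@1, Item 2@1, Item 4@4, Item 6@1, Item 3@5) gives peak 12: w1:12  w2:12  w3:12  w4:9  w5:2  w6:2  w7:2  w8:2  w9:0  w10:0  w11:0.
Shift Item 1→4, Item 2→5, Item 4→7, Item 3→8.
Schedule Item 5@1, Item 1@4, Item 2@5, Item 4@7, Item 6@1, Item 3@8: w1:7  w2:7  w3:7  w4:7  w5:5  w6:5  w7:7  w8:2  w9:2  w10:2  w11:2 — peak 7.

7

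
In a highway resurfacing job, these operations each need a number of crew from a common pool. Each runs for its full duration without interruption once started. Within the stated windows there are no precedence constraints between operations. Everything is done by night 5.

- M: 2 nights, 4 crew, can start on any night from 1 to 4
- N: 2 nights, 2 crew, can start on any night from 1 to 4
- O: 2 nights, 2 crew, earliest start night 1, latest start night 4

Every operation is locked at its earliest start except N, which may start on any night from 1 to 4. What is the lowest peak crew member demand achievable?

6

N@1: n1:8  n2:8  n3:0  n4:0  n5:0 → peak 8
N@2: n1:6  n2:8  n3:2  n4:0  n5:0 → peak 8
N@3: n1:6  n2:6  n3:2  n4:2  n5:0 → peak 6
N@4: n1:6  n2:6  n3:0  n4:2  n5:2 → peak 6
Best is N@3, peak 6.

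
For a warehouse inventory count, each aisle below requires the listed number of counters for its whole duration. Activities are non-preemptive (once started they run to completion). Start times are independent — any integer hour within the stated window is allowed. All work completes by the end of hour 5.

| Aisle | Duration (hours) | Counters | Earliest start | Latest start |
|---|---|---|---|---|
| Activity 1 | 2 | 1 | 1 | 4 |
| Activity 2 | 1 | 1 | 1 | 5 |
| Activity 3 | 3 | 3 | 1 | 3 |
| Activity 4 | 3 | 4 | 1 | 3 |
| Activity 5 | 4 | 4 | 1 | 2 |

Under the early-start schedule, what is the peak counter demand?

Early-start schedule: Activity 1@1, Activity 2@1, Activity 3@1, Activity 4@1, Activity 5@1.
Load per hour: hour 1: 13, hour 2: 12, hour 3: 11, hour 4: 4, hour 5: 0.
Peak is 13.

13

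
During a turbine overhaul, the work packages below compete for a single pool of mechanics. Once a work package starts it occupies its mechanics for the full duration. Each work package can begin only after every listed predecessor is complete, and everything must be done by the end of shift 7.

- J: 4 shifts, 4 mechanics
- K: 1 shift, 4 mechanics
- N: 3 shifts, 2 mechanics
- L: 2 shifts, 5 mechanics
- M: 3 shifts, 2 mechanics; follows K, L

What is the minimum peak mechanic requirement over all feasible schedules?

Early-start (J@1, K@1, N@1, L@1, M@3) gives peak 15: s1:15  s2:11  s3:8  s4:6  s5:2  s6:0  s7:0.
Shift J→4, L→2, M→4.
Schedule J@4, K@1, N@1, L@2, M@4: s1:6  s2:7  s3:7  s4:6  s5:6  s6:6  s7:4 — peak 7.

7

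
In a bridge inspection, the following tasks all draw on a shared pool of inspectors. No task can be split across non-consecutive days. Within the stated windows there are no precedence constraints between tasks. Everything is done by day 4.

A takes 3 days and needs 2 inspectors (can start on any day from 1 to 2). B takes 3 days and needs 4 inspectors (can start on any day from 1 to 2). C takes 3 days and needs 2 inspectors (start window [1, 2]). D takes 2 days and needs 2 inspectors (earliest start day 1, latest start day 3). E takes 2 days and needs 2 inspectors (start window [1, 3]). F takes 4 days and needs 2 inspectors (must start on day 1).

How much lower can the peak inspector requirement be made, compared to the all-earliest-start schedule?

Early-start peak: d1:14  d2:14  d3:10  d4:2 ⇒ 14.
Leveled (A@1, B@1, C@1, D@1, E@3, F@1): d1:12  d2:12  d3:12  d4:4 ⇒ 12.
Reduction 14 − 12 = 2.

2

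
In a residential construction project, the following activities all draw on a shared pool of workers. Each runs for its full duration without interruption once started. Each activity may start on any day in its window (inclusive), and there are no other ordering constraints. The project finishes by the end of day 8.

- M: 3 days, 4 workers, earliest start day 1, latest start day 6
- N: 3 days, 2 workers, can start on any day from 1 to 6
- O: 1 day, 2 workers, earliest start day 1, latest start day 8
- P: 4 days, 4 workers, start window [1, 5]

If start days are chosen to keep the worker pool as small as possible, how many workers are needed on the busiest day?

6

Early-start (M@1, N@1, O@1, P@1) gives peak 12: d1:12  d2:10  d3:10  d4:4  d5:0  d6:0  d7:0  d8:0.
Shift O→4, P→4.
Schedule M@1, N@1, O@4, P@4: d1:6  d2:6  d3:6  d4:6  d5:4  d6:4  d7:4  d8:0 — peak 6.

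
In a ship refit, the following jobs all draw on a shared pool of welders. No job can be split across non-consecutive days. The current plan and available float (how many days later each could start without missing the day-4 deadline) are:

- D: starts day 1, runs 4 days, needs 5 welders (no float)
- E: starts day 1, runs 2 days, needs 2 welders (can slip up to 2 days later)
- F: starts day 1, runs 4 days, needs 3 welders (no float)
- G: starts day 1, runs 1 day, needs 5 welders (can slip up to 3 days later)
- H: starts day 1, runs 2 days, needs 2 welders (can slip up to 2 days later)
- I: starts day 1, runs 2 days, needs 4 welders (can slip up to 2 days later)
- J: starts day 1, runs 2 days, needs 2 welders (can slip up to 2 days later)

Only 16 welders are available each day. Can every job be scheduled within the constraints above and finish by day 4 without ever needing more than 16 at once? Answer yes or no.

yes

Schedule D@1, E@1, F@1, G@1, H@2, I@2, J@3: d1:15  d2:16  d3:16  d4:10 — peak 16 ≤ 16.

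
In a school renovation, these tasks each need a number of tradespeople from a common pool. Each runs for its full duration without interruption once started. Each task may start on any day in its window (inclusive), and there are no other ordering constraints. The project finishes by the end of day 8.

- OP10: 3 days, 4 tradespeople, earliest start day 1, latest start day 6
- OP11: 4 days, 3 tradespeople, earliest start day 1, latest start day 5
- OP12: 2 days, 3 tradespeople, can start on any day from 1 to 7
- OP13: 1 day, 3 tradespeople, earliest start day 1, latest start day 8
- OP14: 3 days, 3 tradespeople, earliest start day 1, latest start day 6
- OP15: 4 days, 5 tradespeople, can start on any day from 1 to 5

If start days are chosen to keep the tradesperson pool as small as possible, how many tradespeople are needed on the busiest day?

9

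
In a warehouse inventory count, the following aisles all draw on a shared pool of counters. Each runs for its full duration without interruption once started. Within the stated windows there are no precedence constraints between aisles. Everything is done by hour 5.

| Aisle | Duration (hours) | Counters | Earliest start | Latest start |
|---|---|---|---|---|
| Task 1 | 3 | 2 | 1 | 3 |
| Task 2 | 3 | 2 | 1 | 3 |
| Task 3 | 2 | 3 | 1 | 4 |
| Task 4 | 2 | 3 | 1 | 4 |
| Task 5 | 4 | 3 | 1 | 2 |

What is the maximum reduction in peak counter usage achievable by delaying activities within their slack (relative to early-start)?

5

Early-start peak: h1:13  h2:13  h3:7  h4:3  h5:0 ⇒ 13.
Leveled (Task 1@1, Task 2@3, Task 3@1, Task 4@4, Task 5@1): h1:8  h2:8  h3:7  h4:8  h5:5 ⇒ 8.
Reduction 13 − 8 = 5.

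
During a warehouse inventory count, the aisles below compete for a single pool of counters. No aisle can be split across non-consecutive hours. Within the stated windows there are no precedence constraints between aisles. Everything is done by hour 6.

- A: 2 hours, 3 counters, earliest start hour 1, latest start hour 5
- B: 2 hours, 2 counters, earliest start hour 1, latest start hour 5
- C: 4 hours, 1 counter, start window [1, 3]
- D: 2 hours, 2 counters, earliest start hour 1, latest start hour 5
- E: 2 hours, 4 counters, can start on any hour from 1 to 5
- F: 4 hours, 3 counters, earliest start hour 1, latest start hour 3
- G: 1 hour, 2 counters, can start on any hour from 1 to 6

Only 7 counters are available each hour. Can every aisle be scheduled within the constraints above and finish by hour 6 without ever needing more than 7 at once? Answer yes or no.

yes

Schedule A@3, B@1, C@1, D@1, E@5, F@3, G@1: h1:7  h2:5  h3:7  h4:7  h5:7  h6:7 — peak 7 ≤ 7.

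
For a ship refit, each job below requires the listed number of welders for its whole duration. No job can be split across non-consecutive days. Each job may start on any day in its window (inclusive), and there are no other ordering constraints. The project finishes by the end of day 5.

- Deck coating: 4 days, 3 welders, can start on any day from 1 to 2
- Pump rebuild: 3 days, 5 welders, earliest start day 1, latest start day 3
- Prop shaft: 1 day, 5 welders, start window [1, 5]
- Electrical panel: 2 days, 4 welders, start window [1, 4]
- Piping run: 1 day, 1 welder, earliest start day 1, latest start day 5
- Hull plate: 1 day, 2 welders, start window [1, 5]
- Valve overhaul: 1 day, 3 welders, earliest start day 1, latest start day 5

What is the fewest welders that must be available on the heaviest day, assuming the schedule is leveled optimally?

10

Early-start (Deck coating@1, Pump rebuild@1, Prop shaft@1, Electrical panel@1, Piping run@1, Hull plate@1, Valve overhaul@1) gives peak 23: d1:23  d2:12  d3:8  d4:3  d5:0.
Shift Prop shaft→5, Electrical panel→4, Hull plate→2, Valve overhaul→4.
Schedule Deck coating@1, Pump rebuild@1, Prop shaft@5, Electrical panel@4, Piping run@1, Hull plate@2, Valve overhaul@4: d1:9  d2:10  d3:8  d4:10  d5:9 — peak 10.
Total welder-days = 46 over 5 days ⇒ peak ≥ ⌈46/5⌉ = 10, so 10 is optimal.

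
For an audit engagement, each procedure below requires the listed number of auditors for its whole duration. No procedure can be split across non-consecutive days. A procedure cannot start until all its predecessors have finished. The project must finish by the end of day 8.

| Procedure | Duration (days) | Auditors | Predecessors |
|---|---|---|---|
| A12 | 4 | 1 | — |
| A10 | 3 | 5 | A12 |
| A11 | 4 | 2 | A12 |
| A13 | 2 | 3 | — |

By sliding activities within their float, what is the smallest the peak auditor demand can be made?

Schedule A12@1, A10@5, A11@5, A13@1: d1:4  d2:4  d3:1  d4:1  d5:7  d6:7  d7:7  d8:2 — peak 7.
No arrangement of the 14 feasible schedules does better.

7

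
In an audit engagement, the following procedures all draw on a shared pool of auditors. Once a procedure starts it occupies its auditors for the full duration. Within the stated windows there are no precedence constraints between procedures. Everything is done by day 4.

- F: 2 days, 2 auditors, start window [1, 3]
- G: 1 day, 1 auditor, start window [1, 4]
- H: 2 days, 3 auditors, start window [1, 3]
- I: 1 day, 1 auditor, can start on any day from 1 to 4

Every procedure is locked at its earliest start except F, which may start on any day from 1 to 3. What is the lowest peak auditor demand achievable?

F@1: d1:7  d2:5  d3:0  d4:0 → peak 7
F@2: d1:5  d2:5  d3:2  d4:0 → peak 5
F@3: d1:5  d2:3  d3:2  d4:2 → peak 5
Best is F@2, peak 5.

5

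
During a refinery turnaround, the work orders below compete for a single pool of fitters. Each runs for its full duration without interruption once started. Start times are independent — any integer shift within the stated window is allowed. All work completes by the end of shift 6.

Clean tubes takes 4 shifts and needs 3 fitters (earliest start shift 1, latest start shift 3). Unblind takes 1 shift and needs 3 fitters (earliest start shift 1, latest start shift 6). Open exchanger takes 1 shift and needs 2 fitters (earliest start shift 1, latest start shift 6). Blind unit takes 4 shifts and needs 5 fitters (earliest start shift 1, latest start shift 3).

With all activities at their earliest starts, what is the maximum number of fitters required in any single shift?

Early-start schedule: Clean tubes@1, Unblind@1, Open exchanger@1, Blind unit@1.
Load per shift: shift 1: 13, shift 2: 8, shift 3: 8, shift 4: 8, shift 5: 0, shift 6: 0.
Peak is 13.

13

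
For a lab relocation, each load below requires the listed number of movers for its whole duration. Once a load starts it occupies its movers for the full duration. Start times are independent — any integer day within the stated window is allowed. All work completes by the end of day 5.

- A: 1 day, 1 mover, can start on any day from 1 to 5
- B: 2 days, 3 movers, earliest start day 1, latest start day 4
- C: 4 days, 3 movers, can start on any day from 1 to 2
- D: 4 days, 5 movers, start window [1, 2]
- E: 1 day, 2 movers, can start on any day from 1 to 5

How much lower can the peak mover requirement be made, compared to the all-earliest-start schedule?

3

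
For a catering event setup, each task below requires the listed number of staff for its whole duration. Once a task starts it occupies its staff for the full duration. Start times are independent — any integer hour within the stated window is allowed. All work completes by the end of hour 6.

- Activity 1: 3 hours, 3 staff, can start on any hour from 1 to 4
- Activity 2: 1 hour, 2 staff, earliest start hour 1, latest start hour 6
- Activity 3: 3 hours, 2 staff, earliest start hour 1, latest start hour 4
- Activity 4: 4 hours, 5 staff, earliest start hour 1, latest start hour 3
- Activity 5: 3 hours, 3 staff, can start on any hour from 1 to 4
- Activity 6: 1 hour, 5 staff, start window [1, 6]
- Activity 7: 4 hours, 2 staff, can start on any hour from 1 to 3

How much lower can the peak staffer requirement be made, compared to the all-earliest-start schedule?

10

Early-start peak: h1:22  h2:15  h3:15  h4:7  h5:0  h6:0 ⇒ 22.
Leveled (Activity 1@1, Activity 2@1, Activity 3@1, Activity 4@1, Activity 5@4, Activity 6@5, Activity 7@2): h1:12  h2:12  h3:12  h4:10  h5:10  h6:3 ⇒ 12.
Reduction 22 − 12 = 10.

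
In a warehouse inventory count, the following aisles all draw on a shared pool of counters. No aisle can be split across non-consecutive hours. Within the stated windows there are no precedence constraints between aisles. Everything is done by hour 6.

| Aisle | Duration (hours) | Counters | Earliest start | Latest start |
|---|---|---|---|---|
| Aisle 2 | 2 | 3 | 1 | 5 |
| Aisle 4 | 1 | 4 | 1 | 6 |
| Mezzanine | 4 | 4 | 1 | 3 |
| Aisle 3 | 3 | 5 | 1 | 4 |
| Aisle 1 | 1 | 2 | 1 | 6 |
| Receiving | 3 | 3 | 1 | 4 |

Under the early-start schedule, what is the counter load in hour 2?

At early start, hour 2 has: Aisle 2, Mezzanine, Aisle 3, Receiving.
Demand: 3 + 4 + 5 + 3 = 15.

15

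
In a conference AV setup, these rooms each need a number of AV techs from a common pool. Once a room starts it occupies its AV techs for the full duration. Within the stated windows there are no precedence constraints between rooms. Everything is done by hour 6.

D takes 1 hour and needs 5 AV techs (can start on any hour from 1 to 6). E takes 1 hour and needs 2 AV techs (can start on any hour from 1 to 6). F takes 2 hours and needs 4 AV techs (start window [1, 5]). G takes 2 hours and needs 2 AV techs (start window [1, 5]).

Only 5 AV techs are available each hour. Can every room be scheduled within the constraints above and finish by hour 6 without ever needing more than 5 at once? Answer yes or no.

Schedule D@1, E@2, F@3, G@5: h1:5  h2:2  h3:4  h4:4  h5:2  h6:2 — peak 5 ≤ 5.

yes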